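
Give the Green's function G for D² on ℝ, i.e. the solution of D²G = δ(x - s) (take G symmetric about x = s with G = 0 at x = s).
\frac{|x - s|}{2}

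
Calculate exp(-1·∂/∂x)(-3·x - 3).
- 3 x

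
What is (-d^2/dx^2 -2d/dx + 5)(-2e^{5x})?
60 e^{5 x}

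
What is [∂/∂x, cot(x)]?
- \frac{1}{\sin^{2}{\left(x \right)}}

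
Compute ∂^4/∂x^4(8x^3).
0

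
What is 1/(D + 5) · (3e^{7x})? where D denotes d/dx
\frac{e^{7 x}}{4}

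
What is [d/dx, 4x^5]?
20 x^{4}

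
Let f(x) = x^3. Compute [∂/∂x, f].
3 x^{2}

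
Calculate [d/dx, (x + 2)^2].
2 x + 4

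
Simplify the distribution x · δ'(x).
-\delta(x)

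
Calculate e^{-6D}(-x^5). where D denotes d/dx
- x^{5} + 30 x^{4} - 360 x^{3} + 2160 x^{2} - 6480 x + 7776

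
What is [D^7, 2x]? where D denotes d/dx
14D^{6}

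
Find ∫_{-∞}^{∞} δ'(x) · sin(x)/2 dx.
- \frac{1}{2}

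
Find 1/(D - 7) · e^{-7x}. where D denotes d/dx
- \frac{e^{- 7 x}}{14}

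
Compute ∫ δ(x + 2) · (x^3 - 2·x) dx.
-4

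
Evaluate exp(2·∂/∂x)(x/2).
\frac{x}{2} + 1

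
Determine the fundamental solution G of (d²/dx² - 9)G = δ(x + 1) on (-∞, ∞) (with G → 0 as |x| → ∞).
-\frac{e^{-3|x + 1|}}{6}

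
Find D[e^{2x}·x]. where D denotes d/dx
\left(2 x + 1\right) e^{2 x}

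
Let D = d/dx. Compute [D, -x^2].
- 2 x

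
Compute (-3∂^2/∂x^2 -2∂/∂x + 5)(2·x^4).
x^{2} \left(10 x^{2} - 16 x - 72\right)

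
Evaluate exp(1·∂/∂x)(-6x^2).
- 6 x^{2} - 12 x - 6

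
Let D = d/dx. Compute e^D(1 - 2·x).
- 2 x - 1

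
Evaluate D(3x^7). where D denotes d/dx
21 x^{6}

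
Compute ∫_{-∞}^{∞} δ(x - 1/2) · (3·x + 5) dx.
\frac{13}{2}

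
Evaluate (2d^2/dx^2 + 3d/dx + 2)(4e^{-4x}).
88 e^{- 4 x}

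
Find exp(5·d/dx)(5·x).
5 x + 25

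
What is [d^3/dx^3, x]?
3\frac{d^{2}}{dx^{2}}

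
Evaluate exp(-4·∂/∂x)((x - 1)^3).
x^{3} - 15 x^{2} + 75 x - 125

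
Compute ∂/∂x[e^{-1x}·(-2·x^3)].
2 x^{2} \left(x - 3\right) e^{- x}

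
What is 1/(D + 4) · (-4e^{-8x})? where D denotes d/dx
e^{- 8 x}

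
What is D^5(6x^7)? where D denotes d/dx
15120 x^{2}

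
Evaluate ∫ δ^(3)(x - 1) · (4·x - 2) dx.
0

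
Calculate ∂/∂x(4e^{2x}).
8 e^{2 x}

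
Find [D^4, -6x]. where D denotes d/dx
-24D^{3}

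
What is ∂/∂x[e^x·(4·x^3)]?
4 x^{2} \left(x + 3\right) e^{x}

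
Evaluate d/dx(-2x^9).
- 18 x^{8}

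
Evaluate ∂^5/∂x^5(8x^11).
443520 x^{6}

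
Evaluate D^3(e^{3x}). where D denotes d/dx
27 e^{3 x}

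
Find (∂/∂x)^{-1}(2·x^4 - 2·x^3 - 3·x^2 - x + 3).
\frac{2 x^{5}}{5} - \frac{x^{4}}{2} - x^{3} - \frac{x^{2}}{2} + 3 x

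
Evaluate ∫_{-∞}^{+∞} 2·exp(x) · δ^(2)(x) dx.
2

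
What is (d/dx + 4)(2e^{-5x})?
- 2 e^{- 5 x}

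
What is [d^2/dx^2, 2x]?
4\frac{d}{dx}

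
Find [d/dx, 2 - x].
-1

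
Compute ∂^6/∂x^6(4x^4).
0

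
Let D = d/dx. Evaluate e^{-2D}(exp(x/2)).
e^{\frac{x}{2} - 1}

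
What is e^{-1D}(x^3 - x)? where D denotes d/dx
x \left(x^{2} - 3 x + 2\right)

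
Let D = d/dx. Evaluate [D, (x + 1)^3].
3 \left(x + 1\right)^{2}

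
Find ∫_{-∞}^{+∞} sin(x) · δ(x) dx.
0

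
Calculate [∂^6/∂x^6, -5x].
-30\frac{d^{5}}{dx^{5}}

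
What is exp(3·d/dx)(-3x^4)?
- 3 x^{4} - 36 x^{3} - 162 x^{2} - 324 x - 243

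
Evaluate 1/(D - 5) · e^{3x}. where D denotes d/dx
- \frac{e^{3 x}}{2}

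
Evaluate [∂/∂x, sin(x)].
\cos{\left(x \right)}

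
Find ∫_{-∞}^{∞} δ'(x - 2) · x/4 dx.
- \frac{1}{4}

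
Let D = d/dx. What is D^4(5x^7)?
4200 x^{3}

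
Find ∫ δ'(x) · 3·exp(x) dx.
-3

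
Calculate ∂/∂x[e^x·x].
\left(x + 1\right) e^{x}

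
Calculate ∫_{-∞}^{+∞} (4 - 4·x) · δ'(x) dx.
4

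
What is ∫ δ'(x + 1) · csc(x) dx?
\cot{\left(1 \right)} \csc{\left(1 \right)}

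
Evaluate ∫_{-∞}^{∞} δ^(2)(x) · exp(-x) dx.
1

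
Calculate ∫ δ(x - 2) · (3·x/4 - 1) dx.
\frac{1}{2}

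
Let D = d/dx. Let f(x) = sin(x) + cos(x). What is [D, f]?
- \sin{\left(x \right)} + \cos{\left(x \right)}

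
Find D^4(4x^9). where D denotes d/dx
12096 x^{5}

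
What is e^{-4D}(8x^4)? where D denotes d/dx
8 x^{4} - 128 x^{3} + 768 x^{2} - 2048 x + 2048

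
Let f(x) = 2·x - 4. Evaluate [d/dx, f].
2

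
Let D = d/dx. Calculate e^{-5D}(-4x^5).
- 4 x^{5} + 100 x^{4} - 1000 x^{3} + 5000 x^{2} - 12500 x + 12500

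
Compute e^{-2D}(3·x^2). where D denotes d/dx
3 x^{2} - 12 x + 12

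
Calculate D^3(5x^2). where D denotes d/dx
0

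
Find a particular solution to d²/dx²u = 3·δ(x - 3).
\frac{3|x - 3|}{2}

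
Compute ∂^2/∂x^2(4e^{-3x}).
36 e^{- 3 x}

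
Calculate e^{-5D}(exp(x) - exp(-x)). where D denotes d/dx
- e^{5 - x} + e^{x - 5}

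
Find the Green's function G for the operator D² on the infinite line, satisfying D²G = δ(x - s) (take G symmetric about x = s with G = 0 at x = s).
\frac{|x - s|}{2}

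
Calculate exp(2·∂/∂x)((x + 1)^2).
x^{2} + 6 x + 9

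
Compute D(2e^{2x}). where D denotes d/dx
4 e^{2 x}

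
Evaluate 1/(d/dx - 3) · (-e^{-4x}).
\frac{e^{- 4 x}}{7}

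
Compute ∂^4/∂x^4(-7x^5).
- 840 x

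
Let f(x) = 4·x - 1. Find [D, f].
4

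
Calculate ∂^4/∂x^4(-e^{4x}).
- 256 e^{4 x}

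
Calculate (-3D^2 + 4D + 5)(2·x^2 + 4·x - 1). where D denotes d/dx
10 x^{2} + 36 x - 1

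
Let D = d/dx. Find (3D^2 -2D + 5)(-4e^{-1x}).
- 40 e^{- x}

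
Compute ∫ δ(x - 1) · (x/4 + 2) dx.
\frac{9}{4}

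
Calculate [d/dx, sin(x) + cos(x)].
- \sin{\left(x \right)} + \cos{\left(x \right)}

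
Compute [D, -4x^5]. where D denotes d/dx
- 20 x^{4}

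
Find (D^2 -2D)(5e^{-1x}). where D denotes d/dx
15 e^{- x}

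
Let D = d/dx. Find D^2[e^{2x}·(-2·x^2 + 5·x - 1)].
4 \left(- 2 x^{2} + x + 3\right) e^{2 x}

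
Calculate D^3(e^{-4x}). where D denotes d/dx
- 64 e^{- 4 x}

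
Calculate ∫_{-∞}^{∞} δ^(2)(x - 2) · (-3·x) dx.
0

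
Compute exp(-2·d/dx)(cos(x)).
\cos{\left(x - 2 \right)}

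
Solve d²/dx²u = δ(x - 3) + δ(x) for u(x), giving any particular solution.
\frac{|x - 3|}{2} + \frac{|x|}{2}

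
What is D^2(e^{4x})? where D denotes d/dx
16 e^{4 x}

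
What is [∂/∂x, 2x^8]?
16 x^{7}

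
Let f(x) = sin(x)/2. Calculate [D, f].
\frac{\cos{\left(x \right)}}{2}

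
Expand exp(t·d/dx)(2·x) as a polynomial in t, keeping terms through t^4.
2 t + 2 x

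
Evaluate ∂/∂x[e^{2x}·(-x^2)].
2 x \left(- x - 1\right) e^{2 x}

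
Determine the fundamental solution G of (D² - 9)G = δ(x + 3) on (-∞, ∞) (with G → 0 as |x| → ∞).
-\frac{e^{-3|x + 3|}}{6}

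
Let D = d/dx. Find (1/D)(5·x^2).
\frac{5 x^{3}}{3}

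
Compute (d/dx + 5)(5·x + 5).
25 x + 30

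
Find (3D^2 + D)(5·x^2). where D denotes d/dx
10 x + 30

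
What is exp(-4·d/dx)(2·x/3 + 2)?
\frac{2 x}{3} - \frac{2}{3}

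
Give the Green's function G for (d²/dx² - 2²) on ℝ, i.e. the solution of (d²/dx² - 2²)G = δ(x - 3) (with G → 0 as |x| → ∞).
-\frac{e^{-2|x - 3|}}{4}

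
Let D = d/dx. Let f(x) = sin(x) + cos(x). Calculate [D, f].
- \sin{\left(x \right)} + \cos{\left(x \right)}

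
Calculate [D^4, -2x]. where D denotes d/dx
-8D^{3}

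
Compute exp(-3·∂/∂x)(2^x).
2^{x - 3}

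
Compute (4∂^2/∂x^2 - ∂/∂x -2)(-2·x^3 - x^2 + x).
4 x^{3} + 8 x^{2} - 48 x - 9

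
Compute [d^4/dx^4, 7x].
28\frac{d^{3}}{dx^{3}}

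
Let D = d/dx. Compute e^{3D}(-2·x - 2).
- 2 x - 8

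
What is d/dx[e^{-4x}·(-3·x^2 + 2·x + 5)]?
2 \left(6 x^{2} - 7 x - 9\right) e^{- 4 x}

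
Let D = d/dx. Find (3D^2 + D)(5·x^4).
20 x^{2} \left(x + 9\right)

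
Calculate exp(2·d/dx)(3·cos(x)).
3 \cos{\left(x + 2 \right)}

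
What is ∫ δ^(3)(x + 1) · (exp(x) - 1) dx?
- \frac{1}{e}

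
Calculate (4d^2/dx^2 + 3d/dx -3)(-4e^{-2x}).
- 28 e^{- 2 x}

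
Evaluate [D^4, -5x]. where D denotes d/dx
-20D^{3}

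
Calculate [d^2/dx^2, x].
2\frac{d}{dx}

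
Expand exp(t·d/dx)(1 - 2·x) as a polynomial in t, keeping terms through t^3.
- 2 t - 2 x + 1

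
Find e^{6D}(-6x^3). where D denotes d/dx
- 6 x^{3} - 108 x^{2} - 648 x - 1296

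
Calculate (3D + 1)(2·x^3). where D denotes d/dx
2 x^{2} \left(x + 9\right)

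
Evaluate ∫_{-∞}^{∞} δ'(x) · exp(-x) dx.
1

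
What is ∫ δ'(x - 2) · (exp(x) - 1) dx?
- e^{2}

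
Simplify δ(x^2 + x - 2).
\frac{\delta(x - 1) + \delta(x + 2)}{3}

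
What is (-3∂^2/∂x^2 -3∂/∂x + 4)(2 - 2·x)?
14 - 8 x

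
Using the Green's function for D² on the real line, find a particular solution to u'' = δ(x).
\frac{|x|}{2}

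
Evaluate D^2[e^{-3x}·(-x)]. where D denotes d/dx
3 \left(2 - 3 x\right) e^{- 3 x}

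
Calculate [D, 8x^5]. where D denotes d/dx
40 x^{4}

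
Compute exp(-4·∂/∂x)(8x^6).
8 x^{6} - 192 x^{5} + 1920 x^{4} - 10240 x^{3} + 30720 x^{2} - 49152 x + 32768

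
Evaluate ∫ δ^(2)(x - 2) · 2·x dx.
0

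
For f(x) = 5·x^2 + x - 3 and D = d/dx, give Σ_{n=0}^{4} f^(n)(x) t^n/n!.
5 t^{2} + t \left(10 x + 1\right) + 5 x^{2} + x - 3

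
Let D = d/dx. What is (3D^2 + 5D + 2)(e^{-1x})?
0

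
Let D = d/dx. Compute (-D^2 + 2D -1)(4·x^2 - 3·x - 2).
- 4 x^{2} + 19 x - 12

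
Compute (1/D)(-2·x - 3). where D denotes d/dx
- x^{2} - 3 x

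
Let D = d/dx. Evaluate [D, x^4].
4 x^{3}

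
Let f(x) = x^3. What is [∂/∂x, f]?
3 x^{2}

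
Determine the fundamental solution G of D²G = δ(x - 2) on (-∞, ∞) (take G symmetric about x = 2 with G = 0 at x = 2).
\frac{|x - 2|}{2}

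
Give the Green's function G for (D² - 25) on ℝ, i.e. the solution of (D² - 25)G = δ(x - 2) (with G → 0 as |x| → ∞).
-\frac{e^{-5|x - 2|}}{10}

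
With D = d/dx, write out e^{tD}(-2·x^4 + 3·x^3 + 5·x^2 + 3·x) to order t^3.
t^{3} \left(3 - 8 x\right) + t^{2} \left(- 12 x^{2} + 9 x + 5\right) + t \left(- 8 x^{3} + 9 x^{2} + 10 x + 3\right) - 2 x^{4} + 3 x^{3} + 5 x^{2} + 3 x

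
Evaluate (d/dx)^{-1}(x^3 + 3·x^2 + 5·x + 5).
\frac{x^{4}}{4} + x^{3} + \frac{5 x^{2}}{2} + 5 x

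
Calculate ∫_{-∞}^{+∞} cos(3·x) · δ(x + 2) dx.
\cos{\left(6 \right)}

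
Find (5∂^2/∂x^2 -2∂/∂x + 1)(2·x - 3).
2 x - 7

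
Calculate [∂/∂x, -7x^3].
- 21 x^{2}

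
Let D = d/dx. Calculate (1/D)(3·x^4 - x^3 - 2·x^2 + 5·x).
\frac{3 x^{5}}{5} - \frac{x^{4}}{4} - \frac{2 x^{3}}{3} + \frac{5 x^{2}}{2}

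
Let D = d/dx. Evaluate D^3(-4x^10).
- 2880 x^{7}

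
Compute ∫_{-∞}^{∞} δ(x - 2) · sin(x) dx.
\sin{\left(2 \right)}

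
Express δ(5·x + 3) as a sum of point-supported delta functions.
\frac{\delta(x + 3/5)}{5}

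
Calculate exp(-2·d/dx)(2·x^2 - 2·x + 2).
2 x^{2} - 10 x + 14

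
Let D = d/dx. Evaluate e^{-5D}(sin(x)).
\sin{\left(x - 5 \right)}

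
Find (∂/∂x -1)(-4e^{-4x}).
20 e^{- 4 x}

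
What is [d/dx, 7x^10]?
70 x^{9}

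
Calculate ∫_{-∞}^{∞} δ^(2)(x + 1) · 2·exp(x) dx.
\frac{2}{e}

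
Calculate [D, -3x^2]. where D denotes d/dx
- 6 x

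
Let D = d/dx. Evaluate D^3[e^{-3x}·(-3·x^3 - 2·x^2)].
9 \left(9 x^{3} - 21 x^{2} + 6 x + 2\right) e^{- 3 x}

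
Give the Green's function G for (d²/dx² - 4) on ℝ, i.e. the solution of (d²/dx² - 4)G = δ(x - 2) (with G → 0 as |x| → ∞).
-\frac{e^{-2|x - 2|}}{4}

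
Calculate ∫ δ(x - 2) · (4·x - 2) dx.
6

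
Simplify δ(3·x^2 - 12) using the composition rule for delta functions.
\frac{\delta(x - 2) + \delta(x + 2)}{12}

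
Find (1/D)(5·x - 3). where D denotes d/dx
\frac{5 x^{2}}{2} - 3 x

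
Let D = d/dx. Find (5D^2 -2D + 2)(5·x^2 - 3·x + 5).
10 x^{2} - 26 x + 66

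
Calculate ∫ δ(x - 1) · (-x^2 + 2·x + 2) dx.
3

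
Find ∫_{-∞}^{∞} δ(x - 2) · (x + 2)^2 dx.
16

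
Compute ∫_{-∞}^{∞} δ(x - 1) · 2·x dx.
2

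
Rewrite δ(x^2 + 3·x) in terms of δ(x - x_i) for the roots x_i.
\frac{\delta(x + 3) + \delta(x)}{3}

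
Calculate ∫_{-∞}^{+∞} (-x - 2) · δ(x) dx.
-2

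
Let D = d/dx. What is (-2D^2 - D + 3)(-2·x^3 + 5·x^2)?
- 6 x^{3} + 21 x^{2} + 14 x - 20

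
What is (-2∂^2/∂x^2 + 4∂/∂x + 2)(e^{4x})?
- 14 e^{4 x}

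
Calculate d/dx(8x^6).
48 x^{5}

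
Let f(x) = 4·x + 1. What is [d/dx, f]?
4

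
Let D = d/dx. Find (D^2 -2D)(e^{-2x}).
8 e^{- 2 x}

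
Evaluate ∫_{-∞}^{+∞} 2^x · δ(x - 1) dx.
2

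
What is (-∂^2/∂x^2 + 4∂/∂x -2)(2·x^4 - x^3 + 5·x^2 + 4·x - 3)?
- 4 x^{4} + 34 x^{3} - 46 x^{2} + 38 x + 12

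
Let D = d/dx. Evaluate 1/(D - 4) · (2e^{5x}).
2 e^{5 x}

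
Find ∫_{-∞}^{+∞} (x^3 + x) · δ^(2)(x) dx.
0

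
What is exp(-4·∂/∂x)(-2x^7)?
- 2 x^{7} + 56 x^{6} - 672 x^{5} + 4480 x^{4} - 17920 x^{3} + 43008 x^{2} - 57344 x + 32768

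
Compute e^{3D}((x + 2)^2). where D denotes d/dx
x^{2} + 10 x + 25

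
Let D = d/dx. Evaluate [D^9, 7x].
63D^{8}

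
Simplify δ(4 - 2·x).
\frac{\delta(x - 2)}{2}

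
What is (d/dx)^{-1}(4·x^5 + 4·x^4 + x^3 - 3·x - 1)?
\frac{2 x^{6}}{3} + \frac{4 x^{5}}{5} + \frac{x^{4}}{4} - \frac{3 x^{2}}{2} - x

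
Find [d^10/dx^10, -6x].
-60\frac{d^{9}}{dx^{9}}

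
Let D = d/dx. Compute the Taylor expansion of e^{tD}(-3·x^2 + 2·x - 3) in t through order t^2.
- 3 t^{2} - 2 t \left(3 x - 1\right) - 3 x^{2} + 2 x - 3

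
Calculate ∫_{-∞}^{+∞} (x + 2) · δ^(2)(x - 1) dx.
0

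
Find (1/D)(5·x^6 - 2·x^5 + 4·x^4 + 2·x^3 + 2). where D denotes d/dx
\frac{5 x^{7}}{7} - \frac{x^{6}}{3} + \frac{4 x^{5}}{5} + \frac{x^{4}}{2} + 2 x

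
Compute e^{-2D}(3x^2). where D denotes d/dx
3 x^{2} - 12 x + 12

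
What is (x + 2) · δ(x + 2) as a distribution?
0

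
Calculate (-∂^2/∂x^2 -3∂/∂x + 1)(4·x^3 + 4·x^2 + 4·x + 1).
4 x^{3} - 32 x^{2} - 44 x - 19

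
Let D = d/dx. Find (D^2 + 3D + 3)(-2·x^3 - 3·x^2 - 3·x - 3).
- 6 x^{3} - 27 x^{2} - 39 x - 24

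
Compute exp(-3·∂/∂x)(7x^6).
7 x^{6} - 126 x^{5} + 945 x^{4} - 3780 x^{3} + 8505 x^{2} - 10206 x + 5103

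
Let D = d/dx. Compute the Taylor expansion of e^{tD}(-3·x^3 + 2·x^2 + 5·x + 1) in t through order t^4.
- 3 t^{3} + t^{2} \left(2 - 9 x\right) + t \left(- 9 x^{2} + 4 x + 5\right) - 3 x^{3} + 2 x^{2} + 5 x + 1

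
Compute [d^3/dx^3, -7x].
-21\frac{d^{2}}{dx^{2}}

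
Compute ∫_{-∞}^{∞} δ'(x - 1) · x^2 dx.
-2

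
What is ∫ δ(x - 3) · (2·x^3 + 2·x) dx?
60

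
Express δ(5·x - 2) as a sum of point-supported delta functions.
\frac{\delta(x - 2/5)}{5}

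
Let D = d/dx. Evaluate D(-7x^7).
- 49 x^{6}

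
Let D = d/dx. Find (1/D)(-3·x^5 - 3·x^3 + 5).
- \frac{x^{6}}{2} - \frac{3 x^{4}}{4} + 5 x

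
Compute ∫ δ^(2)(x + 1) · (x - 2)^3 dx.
-18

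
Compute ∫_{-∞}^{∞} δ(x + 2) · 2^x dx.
\frac{1}{4}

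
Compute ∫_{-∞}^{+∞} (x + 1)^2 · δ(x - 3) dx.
16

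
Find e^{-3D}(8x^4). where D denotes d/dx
8 x^{4} - 96 x^{3} + 432 x^{2} - 864 x + 648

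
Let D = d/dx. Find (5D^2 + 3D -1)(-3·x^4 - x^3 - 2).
3 x^{4} - 35 x^{3} - 189 x^{2} - 30 x + 2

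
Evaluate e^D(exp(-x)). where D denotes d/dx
e^{- x - 1}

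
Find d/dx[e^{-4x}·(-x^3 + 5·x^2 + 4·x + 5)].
\left(4 x^{3} - 23 x^{2} - 6 x - 16\right) e^{- 4 x}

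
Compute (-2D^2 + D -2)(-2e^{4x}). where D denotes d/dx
60 e^{4 x}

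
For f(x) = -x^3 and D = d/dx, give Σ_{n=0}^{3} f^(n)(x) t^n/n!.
- t^{3} - 3 t^{2} x - 3 t x^{2} - x^{3}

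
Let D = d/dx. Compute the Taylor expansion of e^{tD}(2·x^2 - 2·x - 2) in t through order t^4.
2 t^{2} + 2 t \left(2 x - 1\right) + 2 x^{2} - 2 x - 2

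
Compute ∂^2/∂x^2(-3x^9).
- 216 x^{7}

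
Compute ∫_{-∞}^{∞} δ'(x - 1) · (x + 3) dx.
-1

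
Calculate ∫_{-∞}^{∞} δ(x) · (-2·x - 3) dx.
-3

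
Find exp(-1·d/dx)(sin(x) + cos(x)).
\sqrt{2} \cos{\left(- x + \frac{\pi}{4} + 1 \right)}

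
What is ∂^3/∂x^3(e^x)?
e^{x}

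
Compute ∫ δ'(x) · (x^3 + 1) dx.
0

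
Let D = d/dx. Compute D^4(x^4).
24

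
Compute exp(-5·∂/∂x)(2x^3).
2 x^{3} - 30 x^{2} + 150 x - 250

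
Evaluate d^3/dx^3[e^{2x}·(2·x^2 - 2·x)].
16 x \left(x + 2\right) e^{2 x}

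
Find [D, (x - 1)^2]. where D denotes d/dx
2 x - 2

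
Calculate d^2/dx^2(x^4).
12 x^{2}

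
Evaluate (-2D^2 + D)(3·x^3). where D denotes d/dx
9 x \left(x - 4\right)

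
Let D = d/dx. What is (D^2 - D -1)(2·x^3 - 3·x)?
- 2 x^{3} - 6 x^{2} + 15 x + 3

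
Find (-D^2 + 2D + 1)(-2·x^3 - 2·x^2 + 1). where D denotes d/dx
- 2 x^{3} - 14 x^{2} + 4 x + 5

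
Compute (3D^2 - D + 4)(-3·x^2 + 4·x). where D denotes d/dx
- 12 x^{2} + 22 x - 22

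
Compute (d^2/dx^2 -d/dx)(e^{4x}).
12 e^{4 x}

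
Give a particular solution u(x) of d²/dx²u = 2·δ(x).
|x|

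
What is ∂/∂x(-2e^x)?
- 2 e^{x}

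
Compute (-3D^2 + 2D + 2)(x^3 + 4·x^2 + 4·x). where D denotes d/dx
2 x^{3} + 14 x^{2} + 6 x - 16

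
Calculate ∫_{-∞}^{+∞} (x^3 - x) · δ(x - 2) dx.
6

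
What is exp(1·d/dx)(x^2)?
x^{2} + 2 x + 1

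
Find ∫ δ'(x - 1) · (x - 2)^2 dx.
2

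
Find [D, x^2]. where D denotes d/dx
2 x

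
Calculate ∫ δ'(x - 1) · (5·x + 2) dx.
-5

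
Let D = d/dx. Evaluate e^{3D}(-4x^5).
- 4 x^{5} - 60 x^{4} - 360 x^{3} - 1080 x^{2} - 1620 x - 972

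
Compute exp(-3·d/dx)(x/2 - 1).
\frac{x}{2} - \frac{5}{2}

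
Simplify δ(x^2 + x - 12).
\frac{\delta(x - 3) + \delta(x + 4)}{7}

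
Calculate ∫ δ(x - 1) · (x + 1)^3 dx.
8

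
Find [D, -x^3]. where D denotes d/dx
- 3 x^{2}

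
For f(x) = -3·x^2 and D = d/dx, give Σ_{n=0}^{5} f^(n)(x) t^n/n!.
- 3 t^{2} - 6 t x - 3 x^{2}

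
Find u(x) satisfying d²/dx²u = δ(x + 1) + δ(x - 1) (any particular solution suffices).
\frac{|x + 1|}{2} + \frac{|x - 1|}{2}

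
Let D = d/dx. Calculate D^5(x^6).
720 x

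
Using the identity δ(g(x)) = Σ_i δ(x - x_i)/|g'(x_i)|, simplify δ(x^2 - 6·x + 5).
\frac{\delta(x - 1) + \delta(x - 5)}{4}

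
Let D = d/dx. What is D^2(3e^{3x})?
27 e^{3 x}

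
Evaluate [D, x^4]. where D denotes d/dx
4 x^{3}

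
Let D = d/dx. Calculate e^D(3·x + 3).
3 x + 6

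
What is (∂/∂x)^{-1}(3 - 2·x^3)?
- \frac{x^{4}}{2} + 3 x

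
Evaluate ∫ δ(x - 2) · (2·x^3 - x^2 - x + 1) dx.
11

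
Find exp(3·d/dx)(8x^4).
8 x^{4} + 96 x^{3} + 432 x^{2} + 864 x + 648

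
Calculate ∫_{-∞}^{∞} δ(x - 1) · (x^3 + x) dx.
2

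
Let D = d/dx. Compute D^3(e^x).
e^{x}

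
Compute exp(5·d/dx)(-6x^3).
- 6 x^{3} - 90 x^{2} - 450 x - 750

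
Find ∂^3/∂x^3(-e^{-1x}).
e^{- x}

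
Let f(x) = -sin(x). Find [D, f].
- \cos{\left(x \right)}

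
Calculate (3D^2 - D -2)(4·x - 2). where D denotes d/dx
- 8 x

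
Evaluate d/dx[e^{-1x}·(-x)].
\left(x - 1\right) e^{- x}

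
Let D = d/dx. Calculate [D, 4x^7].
28 x^{6}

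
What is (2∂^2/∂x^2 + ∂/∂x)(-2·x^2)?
- 4 x - 8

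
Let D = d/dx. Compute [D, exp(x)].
e^{x}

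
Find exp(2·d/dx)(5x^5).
5 x^{5} + 50 x^{4} + 200 x^{3} + 400 x^{2} + 400 x + 160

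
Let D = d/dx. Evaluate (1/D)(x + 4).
\frac{x^{2}}{2} + 4 x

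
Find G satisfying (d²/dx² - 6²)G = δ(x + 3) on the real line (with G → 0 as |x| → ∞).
-\frac{e^{-6|x + 3|}}{12}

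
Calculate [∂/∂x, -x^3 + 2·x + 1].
2 - 3 x^{2}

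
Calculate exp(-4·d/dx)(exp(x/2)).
e^{\frac{x}{2} - 2}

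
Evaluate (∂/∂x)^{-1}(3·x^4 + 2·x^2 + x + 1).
\frac{3 x^{5}}{5} + \frac{2 x^{3}}{3} + \frac{x^{2}}{2} + x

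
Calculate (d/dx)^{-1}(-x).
- \frac{x^{2}}{2}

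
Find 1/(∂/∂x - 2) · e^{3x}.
e^{3 x}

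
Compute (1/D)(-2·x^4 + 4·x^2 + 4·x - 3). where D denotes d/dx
- \frac{2 x^{5}}{5} + \frac{4 x^{3}}{3} + 2 x^{2} - 3 x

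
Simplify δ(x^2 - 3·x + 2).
\frac{\delta(x - 1) + \delta(x - 2)}{1}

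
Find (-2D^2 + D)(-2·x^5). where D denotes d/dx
10 x^{3} \left(8 - x\right)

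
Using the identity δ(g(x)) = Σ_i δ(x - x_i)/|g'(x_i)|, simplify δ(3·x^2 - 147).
\frac{\delta(x - 7) + \delta(x + 7)}{42}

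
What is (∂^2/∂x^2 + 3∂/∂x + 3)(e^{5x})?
43 e^{5 x}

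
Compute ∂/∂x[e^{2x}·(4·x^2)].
8 x \left(x + 1\right) e^{2 x}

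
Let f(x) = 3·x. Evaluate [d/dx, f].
3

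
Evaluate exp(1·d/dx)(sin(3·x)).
\sin{\left(3 x + 3 \right)}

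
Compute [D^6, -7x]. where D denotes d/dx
-42D^{5}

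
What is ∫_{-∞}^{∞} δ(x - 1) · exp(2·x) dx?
e^{2}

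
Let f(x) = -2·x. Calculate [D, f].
-2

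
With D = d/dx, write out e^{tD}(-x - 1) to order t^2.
- t - x - 1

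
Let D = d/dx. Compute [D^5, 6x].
30D^{4}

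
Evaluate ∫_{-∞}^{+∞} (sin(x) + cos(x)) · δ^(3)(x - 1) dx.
- \sin{\left(1 \right)} + \cos{\left(1 \right)}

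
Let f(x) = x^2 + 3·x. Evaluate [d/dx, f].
2 x + 3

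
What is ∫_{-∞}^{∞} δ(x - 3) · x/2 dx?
\frac{3}{2}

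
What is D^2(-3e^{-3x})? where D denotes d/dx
- 27 e^{- 3 x}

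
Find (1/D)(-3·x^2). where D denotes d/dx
- x^{3}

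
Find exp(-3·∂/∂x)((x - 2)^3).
x^{3} - 15 x^{2} + 75 x - 125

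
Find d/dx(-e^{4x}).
- 4 e^{4 x}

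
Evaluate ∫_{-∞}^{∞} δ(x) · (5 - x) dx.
5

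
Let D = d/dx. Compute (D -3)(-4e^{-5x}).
32 e^{- 5 x}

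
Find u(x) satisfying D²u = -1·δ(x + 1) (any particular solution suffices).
-\frac{|x + 1|}{2}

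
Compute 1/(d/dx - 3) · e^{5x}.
\frac{e^{5 x}}{2}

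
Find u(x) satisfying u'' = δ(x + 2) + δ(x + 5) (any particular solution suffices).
\frac{|x + 2|}{2} + \frac{|x + 5|}{2}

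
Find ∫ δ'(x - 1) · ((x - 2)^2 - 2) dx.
2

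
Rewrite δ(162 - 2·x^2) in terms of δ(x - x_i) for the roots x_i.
\frac{\delta(x - 9) + \delta(x + 9)}{36}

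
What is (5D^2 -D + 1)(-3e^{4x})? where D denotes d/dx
- 231 e^{4 x}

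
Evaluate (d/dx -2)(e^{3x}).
e^{3 x}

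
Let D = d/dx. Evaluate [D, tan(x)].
\frac{1}{\cos^{2}{\left(x \right)}}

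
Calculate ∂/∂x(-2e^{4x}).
- 8 e^{4 x}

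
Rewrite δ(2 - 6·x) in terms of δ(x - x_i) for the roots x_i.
\frac{\delta(x - 1/3)}{6}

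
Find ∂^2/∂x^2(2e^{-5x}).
50 e^{- 5 x}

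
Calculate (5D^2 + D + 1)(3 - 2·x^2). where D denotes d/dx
- 2 x^{2} - 4 x - 17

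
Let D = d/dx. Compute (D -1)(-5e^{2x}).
- 5 e^{2 x}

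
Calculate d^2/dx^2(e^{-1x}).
e^{- x}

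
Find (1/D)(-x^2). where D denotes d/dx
- \frac{x^{3}}{3}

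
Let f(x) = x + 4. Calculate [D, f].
1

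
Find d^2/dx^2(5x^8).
280 x^{6}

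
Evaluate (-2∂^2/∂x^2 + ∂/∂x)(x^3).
3 x \left(x - 4\right)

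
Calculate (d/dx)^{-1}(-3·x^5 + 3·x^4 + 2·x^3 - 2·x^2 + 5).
- \frac{x^{6}}{2} + \frac{3 x^{5}}{5} + \frac{x^{4}}{2} - \frac{2 x^{3}}{3} + 5 x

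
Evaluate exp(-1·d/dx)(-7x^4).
- 7 x^{4} + 28 x^{3} - 42 x^{2} + 28 x - 7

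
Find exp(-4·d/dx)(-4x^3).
- 4 x^{3} + 48 x^{2} - 192 x + 256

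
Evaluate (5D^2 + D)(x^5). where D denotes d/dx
5 x^{3} \left(x + 20\right)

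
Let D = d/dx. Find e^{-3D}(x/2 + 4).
\frac{x}{2} + \frac{5}{2}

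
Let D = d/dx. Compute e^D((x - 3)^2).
x^{2} - 4 x + 4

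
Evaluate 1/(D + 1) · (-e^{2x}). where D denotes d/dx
- \frac{e^{2 x}}{3}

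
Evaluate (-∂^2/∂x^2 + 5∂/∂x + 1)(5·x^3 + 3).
5 x^{3} + 75 x^{2} - 30 x + 3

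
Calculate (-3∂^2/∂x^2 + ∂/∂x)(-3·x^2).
18 - 6 x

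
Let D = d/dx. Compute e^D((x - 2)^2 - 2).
x^{2} - 2 x - 1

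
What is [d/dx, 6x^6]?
36 x^{5}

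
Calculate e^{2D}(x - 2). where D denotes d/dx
x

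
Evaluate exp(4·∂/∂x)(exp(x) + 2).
e^{x + 4} + 2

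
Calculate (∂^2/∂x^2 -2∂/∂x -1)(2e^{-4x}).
46 e^{- 4 x}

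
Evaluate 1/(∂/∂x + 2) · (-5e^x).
- \frac{5 e^{x}}{3}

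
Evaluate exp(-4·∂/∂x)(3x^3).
3 x^{3} - 36 x^{2} + 144 x - 192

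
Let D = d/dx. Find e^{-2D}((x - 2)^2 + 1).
x^{2} - 8 x + 17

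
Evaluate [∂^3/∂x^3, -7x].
-21\frac{d^{2}}{dx^{2}}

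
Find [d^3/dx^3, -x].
-3\frac{d^{2}}{dx^{2}}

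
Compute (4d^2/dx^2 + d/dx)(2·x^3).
6 x \left(x + 8\right)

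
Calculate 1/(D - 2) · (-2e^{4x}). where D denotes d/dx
- e^{4 x}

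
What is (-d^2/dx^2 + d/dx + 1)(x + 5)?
x + 6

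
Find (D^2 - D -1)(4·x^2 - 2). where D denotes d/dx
- 4 x^{2} - 8 x + 10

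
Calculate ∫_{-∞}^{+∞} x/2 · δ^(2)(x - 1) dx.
0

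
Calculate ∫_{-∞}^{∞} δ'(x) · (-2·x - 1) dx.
2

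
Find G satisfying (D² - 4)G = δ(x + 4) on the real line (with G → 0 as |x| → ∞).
-\frac{e^{-2|x + 4|}}{4}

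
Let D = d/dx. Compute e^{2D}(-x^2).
- x^{2} - 4 x - 4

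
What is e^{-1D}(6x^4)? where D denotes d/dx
6 x^{4} - 24 x^{3} + 36 x^{2} - 24 x + 6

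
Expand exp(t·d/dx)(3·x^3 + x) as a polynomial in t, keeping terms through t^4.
3 t^{3} + 9 t^{2} x + t \left(9 x^{2} + 1\right) + 3 x^{3} + x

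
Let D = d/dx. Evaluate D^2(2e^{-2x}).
8 e^{- 2 x}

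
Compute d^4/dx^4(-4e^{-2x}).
- 64 e^{- 2 x}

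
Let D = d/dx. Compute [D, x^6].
6 x^{5}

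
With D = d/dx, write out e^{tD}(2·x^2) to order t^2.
2 t^{2} + 4 t x + 2 x^{2}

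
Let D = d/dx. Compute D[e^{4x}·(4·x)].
\left(16 x + 4\right) e^{4 x}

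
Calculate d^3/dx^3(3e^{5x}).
375 e^{5 x}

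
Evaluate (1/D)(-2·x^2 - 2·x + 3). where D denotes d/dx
- \frac{2 x^{3}}{3} - x^{2} + 3 x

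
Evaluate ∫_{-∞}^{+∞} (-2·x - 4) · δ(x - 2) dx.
-8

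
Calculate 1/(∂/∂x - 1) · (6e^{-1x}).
- 3 e^{- x}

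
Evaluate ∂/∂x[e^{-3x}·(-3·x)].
3 \left(3 x - 1\right) e^{- 3 x}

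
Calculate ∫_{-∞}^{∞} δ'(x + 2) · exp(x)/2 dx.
- \frac{1}{2 e^{2}}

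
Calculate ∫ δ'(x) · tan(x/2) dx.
- \frac{1}{2}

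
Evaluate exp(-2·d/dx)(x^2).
x^{2} - 4 x + 4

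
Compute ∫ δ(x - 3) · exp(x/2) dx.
e^{\frac{3}{2}}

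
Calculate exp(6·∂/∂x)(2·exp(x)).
2 e^{x + 6}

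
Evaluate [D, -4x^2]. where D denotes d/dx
- 8 x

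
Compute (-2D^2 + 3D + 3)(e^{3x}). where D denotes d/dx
- 6 e^{3 x}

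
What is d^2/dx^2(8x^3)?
48 x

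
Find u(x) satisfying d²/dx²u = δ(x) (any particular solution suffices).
\frac{|x|}{2}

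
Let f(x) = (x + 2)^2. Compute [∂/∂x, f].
2 x + 4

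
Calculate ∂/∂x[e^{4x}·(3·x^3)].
x^{2} \left(12 x + 9\right) e^{4 x}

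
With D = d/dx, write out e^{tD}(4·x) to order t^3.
4 t + 4 x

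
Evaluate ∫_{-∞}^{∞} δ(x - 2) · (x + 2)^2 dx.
16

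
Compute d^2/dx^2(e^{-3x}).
9 e^{- 3 x}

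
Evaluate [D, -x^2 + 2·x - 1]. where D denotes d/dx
2 - 2 x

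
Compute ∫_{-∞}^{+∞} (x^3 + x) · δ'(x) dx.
-1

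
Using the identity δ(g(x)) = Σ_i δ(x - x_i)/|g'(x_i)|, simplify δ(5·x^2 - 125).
\frac{\delta(x - 5) + \delta(x + 5)}{50}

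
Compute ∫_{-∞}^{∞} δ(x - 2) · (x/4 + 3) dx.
\frac{7}{2}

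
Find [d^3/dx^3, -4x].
-12\frac{d^{2}}{dx^{2}}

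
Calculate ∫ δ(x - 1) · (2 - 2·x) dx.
0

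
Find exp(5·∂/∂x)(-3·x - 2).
- 3 x - 17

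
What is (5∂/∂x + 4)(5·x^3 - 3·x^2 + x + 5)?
20 x^{3} + 63 x^{2} - 26 x + 25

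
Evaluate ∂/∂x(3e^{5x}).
15 e^{5 x}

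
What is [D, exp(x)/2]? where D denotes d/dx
\frac{e^{x}}{2}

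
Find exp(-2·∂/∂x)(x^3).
x^{3} - 6 x^{2} + 12 x - 8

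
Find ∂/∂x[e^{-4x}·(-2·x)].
2 \left(4 x - 1\right) e^{- 4 x}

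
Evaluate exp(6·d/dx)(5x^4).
5 x^{4} + 120 x^{3} + 1080 x^{2} + 4320 x + 6480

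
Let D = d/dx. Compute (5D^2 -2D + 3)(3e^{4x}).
225 e^{4 x}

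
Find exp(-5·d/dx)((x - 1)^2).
x^{2} - 12 x + 36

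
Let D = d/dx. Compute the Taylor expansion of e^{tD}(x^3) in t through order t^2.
x \left(3 t^{2} + 3 t x + x^{2}\right)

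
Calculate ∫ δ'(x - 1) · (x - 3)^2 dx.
4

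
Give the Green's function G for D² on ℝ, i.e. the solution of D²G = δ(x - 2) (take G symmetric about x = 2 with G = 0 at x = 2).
\frac{|x - 2|}{2}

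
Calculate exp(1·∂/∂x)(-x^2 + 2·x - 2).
- x^{2} - 1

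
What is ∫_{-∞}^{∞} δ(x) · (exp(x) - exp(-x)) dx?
0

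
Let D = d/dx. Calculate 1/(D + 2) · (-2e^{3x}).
- \frac{2 e^{3 x}}{5}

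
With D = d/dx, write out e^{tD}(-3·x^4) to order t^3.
3 x \left(- 4 t^{3} - 6 t^{2} x - 4 t x^{2} - x^{3}\right)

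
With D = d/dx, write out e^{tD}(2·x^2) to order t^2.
2 t^{2} + 4 t x + 2 x^{2}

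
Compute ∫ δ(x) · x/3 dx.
0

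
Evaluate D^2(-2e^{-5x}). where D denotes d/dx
- 50 e^{- 5 x}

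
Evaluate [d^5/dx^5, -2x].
-10\frac{d^{4}}{dx^{4}}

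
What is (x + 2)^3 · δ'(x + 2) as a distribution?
0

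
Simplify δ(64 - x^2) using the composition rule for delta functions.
\frac{\delta(x - 8) + \delta(x + 8)}{16}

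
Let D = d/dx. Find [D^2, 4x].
8D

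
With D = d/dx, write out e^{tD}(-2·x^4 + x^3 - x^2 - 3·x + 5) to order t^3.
t^{3} \left(1 - 8 x\right) + t^{2} \left(- 12 x^{2} + 3 x - 1\right) - t \left(8 x^{3} - 3 x^{2} + 2 x + 3\right) - 2 x^{4} + x^{3} - x^{2} - 3 x + 5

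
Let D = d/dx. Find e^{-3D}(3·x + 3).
3 x - 6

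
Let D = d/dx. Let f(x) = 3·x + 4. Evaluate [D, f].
3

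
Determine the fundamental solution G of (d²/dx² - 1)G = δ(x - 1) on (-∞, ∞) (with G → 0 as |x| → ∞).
-\frac{e^{-|x - 1|}}{2}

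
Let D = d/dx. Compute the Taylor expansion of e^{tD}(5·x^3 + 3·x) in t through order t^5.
5 t^{3} + 15 t^{2} x + 3 t \left(5 x^{2} + 1\right) + 5 x^{3} + 3 x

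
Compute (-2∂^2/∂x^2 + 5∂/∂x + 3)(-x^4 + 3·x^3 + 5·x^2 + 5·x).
- 3 x^{4} - 11 x^{3} + 84 x^{2} + 29 x + 5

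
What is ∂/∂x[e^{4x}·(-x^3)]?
x^{2} \left(- 4 x - 3\right) e^{4 x}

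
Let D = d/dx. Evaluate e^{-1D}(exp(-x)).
e^{1 - x}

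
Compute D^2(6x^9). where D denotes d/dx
432 x^{7}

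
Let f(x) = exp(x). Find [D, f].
e^{x}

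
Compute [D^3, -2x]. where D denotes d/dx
-6D^{2}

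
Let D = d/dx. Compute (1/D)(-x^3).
- \frac{x^{4}}{4}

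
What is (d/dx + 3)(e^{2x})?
5 e^{2 x}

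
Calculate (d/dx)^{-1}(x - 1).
\frac{x^{2}}{2} - x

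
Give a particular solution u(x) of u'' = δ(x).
\frac{|x|}{2}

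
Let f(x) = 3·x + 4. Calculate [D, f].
3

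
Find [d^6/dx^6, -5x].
-30\frac{d^{5}}{dx^{5}}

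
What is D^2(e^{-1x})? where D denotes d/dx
e^{- x}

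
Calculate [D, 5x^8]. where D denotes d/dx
40 x^{7}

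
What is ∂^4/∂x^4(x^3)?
0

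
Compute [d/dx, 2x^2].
4 x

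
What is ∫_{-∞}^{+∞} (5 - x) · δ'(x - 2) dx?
1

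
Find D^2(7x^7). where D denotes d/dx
294 x^{5}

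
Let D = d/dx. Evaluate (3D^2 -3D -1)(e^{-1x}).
5 e^{- x}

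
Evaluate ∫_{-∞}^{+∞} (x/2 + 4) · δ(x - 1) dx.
\frac{9}{2}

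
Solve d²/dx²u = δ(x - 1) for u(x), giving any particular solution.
\frac{|x - 1|}{2}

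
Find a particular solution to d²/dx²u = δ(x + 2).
\frac{|x + 2|}{2}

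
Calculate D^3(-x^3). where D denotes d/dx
-6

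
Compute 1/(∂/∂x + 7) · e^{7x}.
\frac{e^{7 x}}{14}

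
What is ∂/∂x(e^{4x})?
4 e^{4 x}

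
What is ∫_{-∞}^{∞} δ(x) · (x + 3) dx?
3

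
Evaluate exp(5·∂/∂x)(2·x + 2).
2 x + 12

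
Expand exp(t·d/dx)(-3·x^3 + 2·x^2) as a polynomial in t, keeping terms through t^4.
- 3 t^{3} - t^{2} \left(9 x - 2\right) - t x \left(9 x - 4\right) - 3 x^{3} + 2 x^{2}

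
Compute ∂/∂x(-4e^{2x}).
- 8 e^{2 x}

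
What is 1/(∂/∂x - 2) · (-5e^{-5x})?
\frac{5 e^{- 5 x}}{7}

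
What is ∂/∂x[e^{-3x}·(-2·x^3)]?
6 x^{2} \left(x - 1\right) e^{- 3 x}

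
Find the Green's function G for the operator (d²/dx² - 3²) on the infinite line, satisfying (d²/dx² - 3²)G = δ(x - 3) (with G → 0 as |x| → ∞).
-\frac{e^{-3|x - 3|}}{6}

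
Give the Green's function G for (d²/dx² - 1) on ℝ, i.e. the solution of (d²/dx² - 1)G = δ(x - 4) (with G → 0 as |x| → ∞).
-\frac{e^{-|x - 4|}}{2}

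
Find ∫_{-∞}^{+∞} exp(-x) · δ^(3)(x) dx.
1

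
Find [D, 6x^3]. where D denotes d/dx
18 x^{2}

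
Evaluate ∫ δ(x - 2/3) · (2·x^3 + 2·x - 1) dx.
\frac{25}{27}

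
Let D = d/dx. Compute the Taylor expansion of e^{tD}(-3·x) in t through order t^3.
- 3 t - 3 x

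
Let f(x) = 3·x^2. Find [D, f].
6 x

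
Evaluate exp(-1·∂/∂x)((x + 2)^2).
x^{2} + 2 x + 1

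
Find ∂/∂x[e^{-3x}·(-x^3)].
3 x^{2} \left(x - 1\right) e^{- 3 x}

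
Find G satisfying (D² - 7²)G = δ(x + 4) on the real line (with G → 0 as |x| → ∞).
-\frac{e^{-7|x + 4|}}{14}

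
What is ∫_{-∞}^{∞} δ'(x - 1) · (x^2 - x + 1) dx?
-1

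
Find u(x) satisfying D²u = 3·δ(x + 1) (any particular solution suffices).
\frac{3|x + 1|}{2}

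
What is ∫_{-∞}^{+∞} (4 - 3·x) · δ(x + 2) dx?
10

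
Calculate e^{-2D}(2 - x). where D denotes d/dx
4 - x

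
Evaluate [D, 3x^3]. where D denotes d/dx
9 x^{2}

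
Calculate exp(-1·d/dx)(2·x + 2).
2 x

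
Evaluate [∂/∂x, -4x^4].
- 16 x^{3}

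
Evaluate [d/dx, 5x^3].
15 x^{2}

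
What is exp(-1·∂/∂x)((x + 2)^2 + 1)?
x^{2} + 2 x + 2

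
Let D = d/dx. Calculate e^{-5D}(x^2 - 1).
x^{2} - 10 x + 24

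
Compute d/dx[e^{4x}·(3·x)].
\left(12 x + 3\right) e^{4 x}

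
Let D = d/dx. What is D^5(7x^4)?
0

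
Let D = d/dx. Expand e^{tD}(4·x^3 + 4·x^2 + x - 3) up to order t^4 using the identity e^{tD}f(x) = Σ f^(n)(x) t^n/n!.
4 t^{3} + t^{2} \left(12 x + 4\right) + t \left(12 x^{2} + 8 x + 1\right) + 4 x^{3} + 4 x^{2} + x - 3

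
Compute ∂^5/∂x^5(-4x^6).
- 2880 x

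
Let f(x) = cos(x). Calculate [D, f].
- \sin{\left(x \right)}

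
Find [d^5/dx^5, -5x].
-25\frac{d^{4}}{dx^{4}}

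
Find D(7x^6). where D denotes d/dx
42 x^{5}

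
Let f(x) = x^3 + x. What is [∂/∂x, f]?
3 x^{2} + 1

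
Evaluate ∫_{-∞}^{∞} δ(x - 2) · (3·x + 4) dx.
10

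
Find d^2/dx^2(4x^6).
120 x^{4}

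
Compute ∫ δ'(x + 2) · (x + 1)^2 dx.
2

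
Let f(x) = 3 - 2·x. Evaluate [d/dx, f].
-2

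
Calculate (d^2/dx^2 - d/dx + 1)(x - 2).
x - 3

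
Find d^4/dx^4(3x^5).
360 x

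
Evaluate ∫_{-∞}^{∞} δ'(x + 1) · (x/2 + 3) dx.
- \frac{1}{2}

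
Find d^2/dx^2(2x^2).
4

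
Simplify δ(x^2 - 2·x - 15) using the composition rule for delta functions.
\frac{\delta(x - 5) + \delta(x + 3)}{8}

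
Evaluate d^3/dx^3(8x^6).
960 x^{3}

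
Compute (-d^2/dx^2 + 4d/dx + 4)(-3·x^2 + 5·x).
- 12 x^{2} - 4 x + 26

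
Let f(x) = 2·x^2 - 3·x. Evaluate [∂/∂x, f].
4 x - 3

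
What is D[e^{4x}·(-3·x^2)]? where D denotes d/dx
6 x \left(- 2 x - 1\right) e^{4 x}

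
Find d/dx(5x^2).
10 x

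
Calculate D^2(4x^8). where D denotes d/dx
224 x^{6}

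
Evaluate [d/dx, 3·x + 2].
3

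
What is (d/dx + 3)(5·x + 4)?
15 x + 17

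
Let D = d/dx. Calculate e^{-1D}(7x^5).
7 x^{5} - 35 x^{4} + 70 x^{3} - 70 x^{2} + 35 x - 7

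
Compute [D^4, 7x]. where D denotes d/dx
28D^{3}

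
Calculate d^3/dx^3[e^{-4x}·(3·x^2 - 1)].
8 \left(- 24 x^{2} + 36 x - 1\right) e^{- 4 x}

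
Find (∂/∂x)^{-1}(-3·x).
- \frac{3 x^{2}}{2}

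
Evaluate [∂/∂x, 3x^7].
21 x^{6}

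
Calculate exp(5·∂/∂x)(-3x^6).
- 3 x^{6} - 90 x^{5} - 1125 x^{4} - 7500 x^{3} - 28125 x^{2} - 56250 x - 46875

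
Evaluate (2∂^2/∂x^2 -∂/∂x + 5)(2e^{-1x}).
16 e^{- x}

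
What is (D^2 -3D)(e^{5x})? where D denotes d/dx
10 e^{5 x}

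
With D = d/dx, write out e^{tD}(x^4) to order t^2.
x^{2} \left(6 t^{2} + 4 t x + x^{2}\right)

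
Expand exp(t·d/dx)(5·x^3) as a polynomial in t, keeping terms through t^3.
5 t^{3} + 15 t^{2} x + 15 t x^{2} + 5 x^{3}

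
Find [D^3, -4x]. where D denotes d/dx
-12D^{2}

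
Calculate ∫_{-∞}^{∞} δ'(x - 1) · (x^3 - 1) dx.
-3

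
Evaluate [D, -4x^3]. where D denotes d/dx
- 12 x^{2}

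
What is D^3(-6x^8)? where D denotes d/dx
- 2016 x^{5}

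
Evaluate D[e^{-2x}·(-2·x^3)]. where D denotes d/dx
x^{2} \left(4 x - 6\right) e^{- 2 x}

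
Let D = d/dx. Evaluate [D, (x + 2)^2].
2 x + 4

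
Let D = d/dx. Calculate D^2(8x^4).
96 x^{2}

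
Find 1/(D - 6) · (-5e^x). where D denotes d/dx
e^{x}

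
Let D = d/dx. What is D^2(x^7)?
42 x^{5}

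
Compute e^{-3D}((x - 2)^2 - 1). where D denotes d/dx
x^{2} - 10 x + 24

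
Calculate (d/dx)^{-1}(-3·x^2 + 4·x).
- x^{3} + 2 x^{2}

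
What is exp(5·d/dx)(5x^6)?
5 x^{6} + 150 x^{5} + 1875 x^{4} + 12500 x^{3} + 46875 x^{2} + 93750 x + 78125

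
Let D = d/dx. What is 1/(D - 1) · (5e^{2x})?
5 e^{2 x}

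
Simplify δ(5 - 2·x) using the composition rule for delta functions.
\frac{\delta(x - 5/2)}{2}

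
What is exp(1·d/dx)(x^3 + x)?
x^{3} + 3 x^{2} + 4 x + 2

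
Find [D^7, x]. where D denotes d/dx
7D^{6}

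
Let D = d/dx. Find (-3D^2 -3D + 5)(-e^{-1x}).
- 5 e^{- x}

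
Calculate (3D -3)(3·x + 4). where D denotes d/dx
- 9 x - 3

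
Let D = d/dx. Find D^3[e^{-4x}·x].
16 \left(3 - 4 x\right) e^{- 4 x}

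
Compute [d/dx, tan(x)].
\frac{1}{\cos^{2}{\left(x \right)}}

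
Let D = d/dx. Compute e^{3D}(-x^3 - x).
- x^{3} - 9 x^{2} - 28 x - 30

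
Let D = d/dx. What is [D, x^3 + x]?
3 x^{2} + 1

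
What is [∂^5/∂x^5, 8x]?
40\frac{d^{4}}{dx^{4}}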